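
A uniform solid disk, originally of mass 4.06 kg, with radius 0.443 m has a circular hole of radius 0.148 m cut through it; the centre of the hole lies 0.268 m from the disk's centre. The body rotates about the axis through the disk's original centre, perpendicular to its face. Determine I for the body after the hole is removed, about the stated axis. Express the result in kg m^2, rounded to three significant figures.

Unpierced body about its centre: I₀ = (1/2)MR² = (1/2)(4.06)(0.443)² = 0.39839 kg m^2.
The removed disk has mass m = M·(r/R)² = (4.06)(0.148/0.443)² = 0.45315 kg (same uniform areal density).
Its moment of inertia about the rotation axis (parallel-axis theorem): I_hole = (1/2)mr² + md² = (1/2)(0.45315)(0.148)² + (0.45315)(0.268)² = 0.03751 kg m^2.
Treating the hole as negative mass, I = I₀ − I_hole = 0.39839 − 0.03751 = 0.36088 kg m^2.

0.361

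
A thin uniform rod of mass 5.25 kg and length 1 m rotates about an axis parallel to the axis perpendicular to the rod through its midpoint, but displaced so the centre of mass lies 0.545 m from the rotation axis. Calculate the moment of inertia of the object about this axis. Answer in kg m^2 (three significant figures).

2.00

I_cm = (1/12)ML² = (1/12)(5.25)(1)² = 0.4375 kg m^2; centre at d = 0.545 m, so I = I_cm + Md² gives I = 0.4375 + (5.25)(0.545)² = 1.9969 kg m^2.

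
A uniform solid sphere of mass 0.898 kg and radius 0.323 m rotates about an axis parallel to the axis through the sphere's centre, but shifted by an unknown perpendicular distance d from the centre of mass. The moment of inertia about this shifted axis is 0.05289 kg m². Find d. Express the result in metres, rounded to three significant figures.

0.131

About the centre-of-mass axis, I_cm = (2/5)MR² = (2/5)(0.898)(0.323)² = 0.037475 kg m².
Parallel axis theorem: I = I_cm + Md², so Md² = 0.05289 − 0.037475 = 0.015415 kg m².
d = √(0.015415 / 0.898) = 0.13102 m.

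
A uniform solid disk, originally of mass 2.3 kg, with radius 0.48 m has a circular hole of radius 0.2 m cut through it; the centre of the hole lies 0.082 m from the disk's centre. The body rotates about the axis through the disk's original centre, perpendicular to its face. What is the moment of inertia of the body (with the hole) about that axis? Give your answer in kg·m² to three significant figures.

0.254

Unpierced body about its centre: I₀ = (1/2)MR² = (1/2)(2.3)(0.48)² = 0.26496 kg·m².
The removed disk has mass m = M·(r/R)² = (2.3)(0.2/0.48)² = 0.39931 kg (same uniform areal density).
Its moment of inertia about the rotation axis (parallel-axis theorem): I_hole = (1/2)mr² + md² = (1/2)(0.39931)(0.2)² + (0.39931)(0.082)² = 0.010671 kg·m².
Treating the hole as negative mass, I = I₀ − I_hole = 0.26496 − 0.010671 = 0.25429 kg·m².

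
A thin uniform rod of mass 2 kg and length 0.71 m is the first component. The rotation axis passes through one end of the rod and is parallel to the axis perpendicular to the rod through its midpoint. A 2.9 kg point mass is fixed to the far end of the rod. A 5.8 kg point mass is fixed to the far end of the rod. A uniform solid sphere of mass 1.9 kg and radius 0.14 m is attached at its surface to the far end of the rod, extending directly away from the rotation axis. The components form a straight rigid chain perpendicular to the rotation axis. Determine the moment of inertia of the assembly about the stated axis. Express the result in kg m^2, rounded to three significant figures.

Thin rod: I_cm = (1/12)ML² = (1/12)(2)(0.71)² = 0.084017 kg m^2; centre at d = 0.355 m, so I = I_cm + Md² gives I = 0.084017 + (2)(0.355)² = 0.33607 kg m^2.
Point mass: I_cm = 0; centre at d = 0.355 + 0.355 = 0.71 m, so I = I_cm + Md² gives I = 0 + (2.9)(0.71)² = 1.4619 kg m^2.
Point mass: I_cm = 0; centre at d = 0.355 + 0.355 = 0.71 m, so I = I_cm + Md² gives I = 0 + (5.8)(0.71)² = 2.9238 kg m^2.
Solid sphere: I_cm = (2/5)MR² = (2/5)(1.9)(0.14)² = 0.014896 kg m^2; centre at d = 0.355 + 0.355 + 0.14 = 0.85 m, so I = I_cm + Md² gives I = 0.014896 + (1.9)(0.85)² = 1.3876 kg m^2.
Total I = 0.33607 + 1.4619 + 2.9238 + 1.3876 = 6.1094 kg m^2.

6.11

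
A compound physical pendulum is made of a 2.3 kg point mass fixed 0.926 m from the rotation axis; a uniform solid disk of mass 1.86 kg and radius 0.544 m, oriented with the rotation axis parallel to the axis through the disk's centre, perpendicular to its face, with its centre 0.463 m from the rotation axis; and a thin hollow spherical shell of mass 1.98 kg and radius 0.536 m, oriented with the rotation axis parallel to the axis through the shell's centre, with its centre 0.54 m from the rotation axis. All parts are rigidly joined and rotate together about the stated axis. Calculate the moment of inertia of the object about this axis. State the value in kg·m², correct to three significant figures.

Point mass: I_cm = 0; centre at d = 0.926 m, so the parallel axis theorem gives I = 0 + (2.3)(0.926)² = 1.9722 kg·m².
Solid disk: I_cm = (1/2)MR² = (1/2)(1.86)(0.544)² = 0.27522 kg·m²; centre at d = 0.463 m, so the parallel axis theorem gives I = 0.27522 + (1.86)(0.463)² = 0.67395 kg·m².
Spherical shell: I_cm = (2/3)MR² = (2/3)(1.98)(0.536)² = 0.37923 kg·m²; centre at d = 0.54 m, so the parallel axis theorem gives I = 0.37923 + (1.98)(0.54)² = 0.9566 kg·m².
Total I = 1.9722 + 0.67395 + 0.9566 = 3.6027 kg·m².

3.60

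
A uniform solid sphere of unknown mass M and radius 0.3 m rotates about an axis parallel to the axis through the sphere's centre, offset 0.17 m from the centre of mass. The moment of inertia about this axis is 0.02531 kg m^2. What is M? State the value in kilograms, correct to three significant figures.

0.390

I = I_cm + Md² = (2/5)MR² + Md² = M·[0.4·(0.3)² + (0.17)²] = M·0.0649.
So M = 0.02531 / 0.0649 = 0.38998 kg.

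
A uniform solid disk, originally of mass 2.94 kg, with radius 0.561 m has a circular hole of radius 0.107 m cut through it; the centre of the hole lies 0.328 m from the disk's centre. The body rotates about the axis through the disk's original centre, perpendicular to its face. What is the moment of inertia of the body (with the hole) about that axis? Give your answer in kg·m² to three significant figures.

0.451

Unpierced body about its centre: I₀ = (1/2)MR² = (1/2)(2.94)(0.561)² = 0.46264 kg·m².
The removed disk has mass m = M·(r/R)² = (2.94)(0.107/0.561)² = 0.10695 kg (same uniform areal density).
Its moment of inertia about the rotation axis (parallel-axis theorem): I_hole = (1/2)mr² + md² = (1/2)(0.10695)(0.107)² + (0.10695)(0.328)² = 0.012119 kg·m².
Treating the hole as negative mass, I = I₀ − I_hole = 0.46264 − 0.012119 = 0.45052 kg·m².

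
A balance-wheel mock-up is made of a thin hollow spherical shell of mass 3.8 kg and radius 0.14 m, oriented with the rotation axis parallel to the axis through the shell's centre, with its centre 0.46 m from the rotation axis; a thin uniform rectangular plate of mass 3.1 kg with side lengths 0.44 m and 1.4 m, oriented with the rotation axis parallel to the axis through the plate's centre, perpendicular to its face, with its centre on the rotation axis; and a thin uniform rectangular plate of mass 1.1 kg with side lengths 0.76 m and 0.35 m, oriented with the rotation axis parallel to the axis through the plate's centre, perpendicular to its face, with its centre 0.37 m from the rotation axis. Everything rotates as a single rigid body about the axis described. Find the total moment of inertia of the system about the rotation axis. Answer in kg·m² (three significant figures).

1.62

Spherical shell: I_cm = (2/3)MR² = (2/3)(3.8)(0.14)² = 0.049653 kg·m²; centre at d = 0.46 m, so the parallel axis theorem gives I = 0.049653 + (3.8)(0.46)² = 0.85373 kg·m².
Rectangular plate: I_cm = (1/12)M(a²+b²) = (1/12)(3.1)[(0.44)² + (1.4)²] = 0.55635 kg·m²; axis through the centre, so I = 0.55635 kg·m².
Rectangular plate: I_cm = (1/12)M(a²+b²) = (1/12)(1.1)[(0.76)² + (0.35)²] = 0.064176 kg·m²; centre at d = 0.37 m, so the parallel axis theorem gives I = 0.064176 + (1.1)(0.37)² = 0.21477 kg·m².
Total I = 0.85373 + 0.55635 + 0.21477 = 1.6248 kg·m².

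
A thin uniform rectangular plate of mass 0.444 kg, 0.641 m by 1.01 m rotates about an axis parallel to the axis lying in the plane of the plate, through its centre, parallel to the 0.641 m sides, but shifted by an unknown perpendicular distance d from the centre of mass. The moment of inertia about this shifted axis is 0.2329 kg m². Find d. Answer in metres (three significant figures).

About the centre-of-mass axis, I_cm = (1/12)Mb² = (1/12)(0.444)(1.01)² = 0.037744 kg m².
Parallel axis theorem: I = I_cm + Md², so Md² = 0.2329 − 0.037744 = 0.19516 kg m².
d = √(0.19516 / 0.444) = 0.66298 m.

0.663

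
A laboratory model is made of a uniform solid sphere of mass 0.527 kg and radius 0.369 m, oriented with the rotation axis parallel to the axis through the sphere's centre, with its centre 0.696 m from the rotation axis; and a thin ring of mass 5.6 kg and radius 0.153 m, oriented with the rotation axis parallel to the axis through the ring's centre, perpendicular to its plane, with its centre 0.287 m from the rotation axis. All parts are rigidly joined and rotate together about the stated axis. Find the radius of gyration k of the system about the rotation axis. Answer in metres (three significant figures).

Solid sphere: I_cm = (2/5)MR² = (2/5)(0.527)(0.369)² = 0.028703 kg m^2; centre at d = 0.696 m, so I = I_cm + Md² gives I = 0.028703 + (0.527)(0.696)² = 0.28399 kg m^2.
Thin ring: I_cm = MR² = (5.6)(0.153)² = 0.13109 kg m^2; centre at d = 0.287 m, so I = I_cm + Md² gives I = 0.13109 + (5.6)(0.287)² = 0.59236 kg m^2.
Total I = 0.87635 kg m^2; total mass M = 6.127 kg.
k = √(I/M) = √(0.87635/6.127) = 0.37819 m.

0.378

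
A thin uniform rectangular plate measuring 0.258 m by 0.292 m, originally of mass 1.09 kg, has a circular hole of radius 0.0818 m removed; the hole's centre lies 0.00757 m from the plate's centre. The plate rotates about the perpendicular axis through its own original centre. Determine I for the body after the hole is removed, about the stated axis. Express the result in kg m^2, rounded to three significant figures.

0.0128

Unpierced body about its centre: I₀ = (1/12)M(a²+b²) = (1/12)(1.09)[(0.258)² + (0.292)²] = 0.013791 kg m^2.
The removed disk has mass m = M·πr²/(ab) = (1.09)·π(0.0818)²/(0.258·0.292) = 0.30414 kg (same uniform areal density).
Its moment of inertia about the rotation axis (parallel-axis theorem): I_hole = (1/2)mr² + md² = (1/2)(0.30414)(0.0818)² + (0.30414)(0.00757)² = 0.001035 kg m^2.
Treating the hole as negative mass, I = I₀ − I_hole = 0.013791 − 0.001035 = 0.012756 kg m^2.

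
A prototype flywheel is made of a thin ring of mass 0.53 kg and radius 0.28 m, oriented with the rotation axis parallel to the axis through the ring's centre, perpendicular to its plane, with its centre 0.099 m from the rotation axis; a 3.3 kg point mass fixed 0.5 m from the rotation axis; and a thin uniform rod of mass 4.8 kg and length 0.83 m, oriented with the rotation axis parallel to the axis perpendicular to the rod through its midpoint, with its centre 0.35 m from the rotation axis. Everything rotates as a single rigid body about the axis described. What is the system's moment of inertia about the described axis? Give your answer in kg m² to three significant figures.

Thin ring: I_cm = MR² = (0.53)(0.28)² = 0.041552 kg m²; centre at d = 0.099 m, so I = I_cm + Md² gives I = 0.041552 + (0.53)(0.099)² = 0.046747 kg m².
Point mass: I_cm = 0; centre at d = 0.5 m, so I = I_cm + Md² gives I = 0 + (3.3)(0.5)² = 0.825 kg m².
Thin rod: I_cm = (1/12)ML² = (1/12)(4.8)(0.83)² = 0.27556 kg m²; centre at d = 0.35 m, so I = I_cm + Md² gives I = 0.27556 + (4.8)(0.35)² = 0.86356 kg m².
Total I = 0.046747 + 0.825 + 0.86356 = 1.7353 kg m².

1.74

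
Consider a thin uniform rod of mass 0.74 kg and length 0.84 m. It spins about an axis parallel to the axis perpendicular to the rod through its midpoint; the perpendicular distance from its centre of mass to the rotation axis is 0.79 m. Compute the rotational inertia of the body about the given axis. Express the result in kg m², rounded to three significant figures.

0.505

I_cm = (1/12)ML² = (1/12)(0.74)(0.84)² = 0.043512 kg m²; centre at d = 0.79 m, so the parallel axis theorem gives I = 0.043512 + (0.74)(0.79)² = 0.50535 kg m².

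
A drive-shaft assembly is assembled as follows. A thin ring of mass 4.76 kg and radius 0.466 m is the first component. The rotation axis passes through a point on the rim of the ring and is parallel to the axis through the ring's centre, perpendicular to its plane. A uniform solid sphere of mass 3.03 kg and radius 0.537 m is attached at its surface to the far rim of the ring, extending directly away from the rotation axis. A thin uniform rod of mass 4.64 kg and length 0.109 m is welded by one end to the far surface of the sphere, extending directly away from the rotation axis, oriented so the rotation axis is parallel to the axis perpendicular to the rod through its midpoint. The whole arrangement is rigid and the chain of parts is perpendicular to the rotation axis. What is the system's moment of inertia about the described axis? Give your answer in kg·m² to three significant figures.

Thin ring: I_cm = MR² = (4.76)(0.466)² = 1.0337 kg·m²; centre at d = 0.466 m, so I = I_cm + Md² gives I = 1.0337 + (4.76)(0.466)² = 2.0673 kg·m².
Solid sphere: I_cm = (2/5)MR² = (2/5)(3.03)(0.537)² = 0.3495 kg·m²; centre at d = 0.466 + 0.466 + 0.537 = 1.469 m, so I = I_cm + Md² gives I = 0.3495 + (3.03)(1.469)² = 6.8881 kg·m².
Thin rod: I_cm = (1/12)ML² = (1/12)(4.64)(0.109)² = 0.004594 kg·m²; centre at d = 0.466 + 0.466 + 0.537 + 0.537 + 0.0545 = 2.0605 m, so I = I_cm + Md² gives I = 0.004594 + (4.64)(2.0605)² = 19.704 kg·m².
Total I = 2.0673 + 6.8881 + 19.704 = 28.66 kg·m².

28.7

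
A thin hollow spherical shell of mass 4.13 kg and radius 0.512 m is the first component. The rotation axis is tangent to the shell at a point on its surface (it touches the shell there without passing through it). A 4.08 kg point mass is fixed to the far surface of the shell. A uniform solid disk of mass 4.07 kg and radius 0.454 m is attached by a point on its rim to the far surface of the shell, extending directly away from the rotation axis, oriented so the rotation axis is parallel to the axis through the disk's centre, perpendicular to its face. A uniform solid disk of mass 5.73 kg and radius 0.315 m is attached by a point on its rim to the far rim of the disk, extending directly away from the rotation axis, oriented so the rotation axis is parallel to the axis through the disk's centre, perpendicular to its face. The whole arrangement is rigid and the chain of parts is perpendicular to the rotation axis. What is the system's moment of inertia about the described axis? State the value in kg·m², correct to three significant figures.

Spherical shell: I_cm = (2/3)MR² = (2/3)(4.13)(0.512)² = 0.72177 kg·m²; centre at d = 0.512 m, so I = I_cm + Md² gives I = 0.72177 + (4.13)(0.512)² = 1.8044 kg·m².
Point mass: I_cm = 0; centre at d = 0.512 + 0.512 = 1.024 m, so I = I_cm + Md² gives I = 0 + (4.08)(1.024)² = 4.2782 kg·m².
Solid disk: I_cm = (1/2)MR² = (1/2)(4.07)(0.454)² = 0.41945 kg·m²; centre at d = 0.512 + 0.512 + 0.454 = 1.478 m, so I = I_cm + Md² gives I = 0.41945 + (4.07)(1.478)² = 9.3103 kg·m².
Solid disk: I_cm = (1/2)MR² = (1/2)(5.73)(0.315)² = 0.28428 kg·m²; centre at d = 0.512 + 0.512 + 0.454 + 0.454 + 0.315 = 2.247 m, so I = I_cm + Md² gives I = 0.28428 + (5.73)(2.247)² = 29.215 kg·m².
Total I = 1.8044 + 4.2782 + 9.3103 + 29.215 = 44.608 kg·m².

44.6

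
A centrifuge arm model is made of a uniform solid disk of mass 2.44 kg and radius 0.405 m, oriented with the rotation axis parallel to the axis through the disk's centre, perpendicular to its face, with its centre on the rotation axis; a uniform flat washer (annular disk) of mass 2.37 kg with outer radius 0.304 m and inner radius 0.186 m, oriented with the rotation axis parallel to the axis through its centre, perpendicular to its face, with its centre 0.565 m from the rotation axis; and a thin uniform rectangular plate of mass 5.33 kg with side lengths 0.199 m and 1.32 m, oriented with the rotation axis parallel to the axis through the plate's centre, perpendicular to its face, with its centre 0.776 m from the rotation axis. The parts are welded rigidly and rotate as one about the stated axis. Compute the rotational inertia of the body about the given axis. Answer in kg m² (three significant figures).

Solid disk: I_cm = (1/2)MR² = (1/2)(2.44)(0.405)² = 0.20011 kg m²; axis through the centre, so I = 0.20011 kg m².
Annular disk: I_cm = (1/2)M(R²+r²) = (1/2)(2.37)[(0.304)² + (0.186)²] = 0.15051 kg m²; centre at d = 0.565 m, so the parallel axis theorem gives I = 0.15051 + (2.37)(0.565)² = 0.90707 kg m².
Rectangular plate: I_cm = (1/12)M(a²+b²) = (1/12)(5.33)[(0.199)² + (1.32)²] = 0.79151 kg m²; centre at d = 0.776 m, so the parallel axis theorem gives I = 0.79151 + (5.33)(0.776)² = 4.0011 kg m².
Total I = 0.20011 + 0.90707 + 4.0011 = 5.1083 kg m².

5.11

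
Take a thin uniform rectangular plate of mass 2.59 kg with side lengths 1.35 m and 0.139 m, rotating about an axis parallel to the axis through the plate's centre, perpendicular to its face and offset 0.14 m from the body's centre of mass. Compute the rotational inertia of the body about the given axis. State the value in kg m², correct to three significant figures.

0.448

I_cm = (1/12)M(a²+b²) = (1/12)(2.59)[(1.35)² + (0.139)²] = 0.39753 kg m²; centre at d = 0.14 m, so the parallel axis theorem gives I = 0.39753 + (2.59)(0.14)² = 0.44829 kg m².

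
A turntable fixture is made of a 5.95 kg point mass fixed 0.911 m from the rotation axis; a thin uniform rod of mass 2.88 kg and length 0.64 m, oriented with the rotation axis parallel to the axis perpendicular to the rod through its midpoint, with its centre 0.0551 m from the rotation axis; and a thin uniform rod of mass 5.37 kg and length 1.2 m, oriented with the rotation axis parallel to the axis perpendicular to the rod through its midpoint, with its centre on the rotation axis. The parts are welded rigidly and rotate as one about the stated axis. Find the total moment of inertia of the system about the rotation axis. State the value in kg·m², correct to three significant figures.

5.69

Point mass: I_cm = 0; centre at d = 0.911 m, so the parallel axis theorem gives I = 0 + (5.95)(0.911)² = 4.938 kg·m².
Thin rod: I_cm = (1/12)ML² = (1/12)(2.88)(0.64)² = 0.098304 kg·m²; centre at d = 0.0551 m, so the parallel axis theorem gives I = 0.098304 + (2.88)(0.0551)² = 0.10705 kg·m².
Thin rod: I_cm = (1/12)ML² = (1/12)(5.37)(1.2)² = 0.6444 kg·m²; axis through the centre, so I = 0.6444 kg·m².
Total I = 4.938 + 0.10705 + 0.6444 = 5.6895 kg·m².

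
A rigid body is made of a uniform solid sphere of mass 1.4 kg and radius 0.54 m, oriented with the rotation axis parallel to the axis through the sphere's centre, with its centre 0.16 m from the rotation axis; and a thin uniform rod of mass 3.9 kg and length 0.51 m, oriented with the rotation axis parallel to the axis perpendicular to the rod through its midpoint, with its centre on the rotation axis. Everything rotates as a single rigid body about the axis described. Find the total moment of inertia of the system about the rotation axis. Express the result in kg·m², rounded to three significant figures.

Solid sphere: I_cm = (2/5)MR² = (2/5)(1.4)(0.54)² = 0.1633 kg·m²; centre at d = 0.16 m, so the parallel axis theorem gives I = 0.1633 + (1.4)(0.16)² = 0.19914 kg·m².
Thin rod: I_cm = (1/12)ML² = (1/12)(3.9)(0.51)² = 0.084532 kg·m²; axis through the centre, so I = 0.084532 kg·m².
Total I = 0.19914 + 0.084532 = 0.28367 kg·m².

0.284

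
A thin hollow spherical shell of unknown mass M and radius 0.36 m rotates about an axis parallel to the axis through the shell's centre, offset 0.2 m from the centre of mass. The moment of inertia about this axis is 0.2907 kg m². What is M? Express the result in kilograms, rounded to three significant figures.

I = I_cm + Md² = (2/3)MR² + Md² = M·[0.666667·(0.36)² + (0.2)²] = M·0.1264.
So M = 0.2907 / 0.1264 = 2.2998 kg.

2.30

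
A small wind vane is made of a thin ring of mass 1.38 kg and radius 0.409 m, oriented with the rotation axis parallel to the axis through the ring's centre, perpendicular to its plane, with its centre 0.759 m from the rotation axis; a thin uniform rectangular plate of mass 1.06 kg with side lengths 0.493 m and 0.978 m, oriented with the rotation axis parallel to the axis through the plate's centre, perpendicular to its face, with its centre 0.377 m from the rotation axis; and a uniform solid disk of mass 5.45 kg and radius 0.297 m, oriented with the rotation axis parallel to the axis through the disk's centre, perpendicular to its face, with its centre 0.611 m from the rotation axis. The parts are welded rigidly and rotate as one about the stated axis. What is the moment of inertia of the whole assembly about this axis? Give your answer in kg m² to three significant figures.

Thin ring: I_cm = MR² = (1.38)(0.409)² = 0.23085 kg m²; centre at d = 0.759 m, so the parallel axis theorem gives I = 0.23085 + (1.38)(0.759)² = 1.0258 kg m².
Rectangular plate: I_cm = (1/12)M(a²+b²) = (1/12)(1.06)[(0.493)² + (0.978)²] = 0.10596 kg m²; centre at d = 0.377 m, so the parallel axis theorem gives I = 0.10596 + (1.06)(0.377)² = 0.25662 kg m².
Solid disk: I_cm = (1/2)MR² = (1/2)(5.45)(0.297)² = 0.24037 kg m²; centre at d = 0.611 m, so the parallel axis theorem gives I = 0.24037 + (5.45)(0.611)² = 2.275 kg m².
Total I = 1.0258 + 0.25662 + 2.275 = 3.5574 kg m².

3.56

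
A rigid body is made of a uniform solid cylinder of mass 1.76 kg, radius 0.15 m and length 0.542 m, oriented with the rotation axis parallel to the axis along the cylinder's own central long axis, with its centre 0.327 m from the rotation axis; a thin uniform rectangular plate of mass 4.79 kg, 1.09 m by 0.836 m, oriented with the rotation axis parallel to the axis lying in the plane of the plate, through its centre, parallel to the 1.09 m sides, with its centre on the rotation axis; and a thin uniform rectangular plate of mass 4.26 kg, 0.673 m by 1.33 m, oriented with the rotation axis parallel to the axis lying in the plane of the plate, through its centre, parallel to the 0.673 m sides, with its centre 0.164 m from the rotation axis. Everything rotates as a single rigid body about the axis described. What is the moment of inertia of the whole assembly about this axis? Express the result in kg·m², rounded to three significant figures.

1.23

Solid cylinder: I_cm = (1/2)MR² = (1/2)(1.76)(0.15)² = 0.0198 kg·m²; centre at d = 0.327 m, so the parallel axis theorem gives I = 0.0198 + (1.76)(0.327)² = 0.208 kg·m².
Rectangular plate: I_cm = (1/12)Mb² = (1/12)(4.79)(0.836)² = 0.27898 kg·m²; axis through the centre, so I = 0.27898 kg·m².
Rectangular plate: I_cm = (1/12)Mb² = (1/12)(4.26)(1.33)² = 0.62796 kg·m²; centre at d = 0.164 m, so the parallel axis theorem gives I = 0.62796 + (4.26)(0.164)² = 0.74254 kg·m².
Total I = 0.208 + 0.27898 + 0.74254 = 1.2295 kg·m².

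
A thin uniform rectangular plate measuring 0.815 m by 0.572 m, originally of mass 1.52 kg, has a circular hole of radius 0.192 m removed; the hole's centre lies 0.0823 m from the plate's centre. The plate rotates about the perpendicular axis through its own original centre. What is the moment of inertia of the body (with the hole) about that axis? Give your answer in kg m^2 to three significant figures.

0.116

Unpierced body about its centre: I₀ = (1/12)M(a²+b²) = (1/12)(1.52)[(0.815)² + (0.572)²] = 0.12558 kg m^2.
The removed disk has mass m = M·πr²/(ab) = (1.52)·π(0.192)²/(0.815·0.572) = 0.37761 kg (same uniform areal density).
Its moment of inertia about the rotation axis (parallel-axis theorem): I_hole = (1/2)mr² + md² = (1/2)(0.37761)(0.192)² + (0.37761)(0.0823)² = 0.0095177 kg m^2.
Treating the hole as negative mass, I = I₀ − I_hole = 0.12558 − 0.0095177 = 0.11606 kg m^2.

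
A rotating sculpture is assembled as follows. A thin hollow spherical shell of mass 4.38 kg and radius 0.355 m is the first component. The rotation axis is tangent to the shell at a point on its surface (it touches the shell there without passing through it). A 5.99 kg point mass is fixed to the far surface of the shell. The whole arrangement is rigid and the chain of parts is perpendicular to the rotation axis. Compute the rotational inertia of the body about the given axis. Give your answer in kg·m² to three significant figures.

Spherical shell: I_cm = (2/3)MR² = (2/3)(4.38)(0.355)² = 0.36799 kg·m²; centre at d = 0.355 m, so the parallel axis theorem gives I = 0.36799 + (4.38)(0.355)² = 0.91998 kg·m².
Point mass: I_cm = 0; centre at d = 0.355 + 0.355 = 0.71 m, so the parallel axis theorem gives I = 0 + (5.99)(0.71)² = 3.0196 kg·m².
Total I = 0.91998 + 3.0196 = 3.9395 kg·m².

3.94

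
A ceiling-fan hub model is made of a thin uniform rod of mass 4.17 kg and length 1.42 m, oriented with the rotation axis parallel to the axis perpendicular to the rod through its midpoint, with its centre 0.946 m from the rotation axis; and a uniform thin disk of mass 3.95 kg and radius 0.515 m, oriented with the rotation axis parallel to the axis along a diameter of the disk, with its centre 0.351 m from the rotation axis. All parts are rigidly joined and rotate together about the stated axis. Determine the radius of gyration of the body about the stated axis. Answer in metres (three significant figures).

Thin rod: I_cm = (1/12)ML² = (1/12)(4.17)(1.42)² = 0.7007 kg m²; centre at d = 0.946 m, so the parallel axis theorem gives I = 0.7007 + (4.17)(0.946)² = 4.4325 kg m².
Thin disk: I_cm = (1/4)MR² = (1/4)(3.95)(0.515)² = 0.26191 kg m²; centre at d = 0.351 m, so the parallel axis theorem gives I = 0.26191 + (3.95)(0.351)² = 0.74855 kg m².
Total I = 5.1811 kg m²; total mass M = 8.12 kg.
k = √(I/M) = √(5.1811/8.12) = 0.79879 m.

0.799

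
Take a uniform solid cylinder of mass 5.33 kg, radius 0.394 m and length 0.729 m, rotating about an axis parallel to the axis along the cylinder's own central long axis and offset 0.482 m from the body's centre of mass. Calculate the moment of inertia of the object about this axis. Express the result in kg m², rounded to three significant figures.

I_cm = (1/2)MR² = (1/2)(5.33)(0.394)² = 0.4137 kg m²; centre at d = 0.482 m, so I = I_cm + Md² gives I = 0.4137 + (5.33)(0.482)² = 1.652 kg m².

1.65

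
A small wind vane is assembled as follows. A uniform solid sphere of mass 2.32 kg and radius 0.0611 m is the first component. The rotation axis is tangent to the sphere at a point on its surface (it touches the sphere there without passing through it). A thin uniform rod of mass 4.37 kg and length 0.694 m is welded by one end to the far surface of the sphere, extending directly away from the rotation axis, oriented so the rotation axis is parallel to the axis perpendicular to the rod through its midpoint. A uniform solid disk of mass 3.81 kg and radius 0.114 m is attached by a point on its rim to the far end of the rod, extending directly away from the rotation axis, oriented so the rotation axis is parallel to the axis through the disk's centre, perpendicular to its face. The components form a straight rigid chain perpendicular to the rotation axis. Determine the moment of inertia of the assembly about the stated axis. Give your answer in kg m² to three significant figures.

Solid sphere: I_cm = (2/5)MR² = (2/5)(2.32)(0.0611)² = 0.0034644 kg m²; centre at d = 0.0611 m, so I = I_cm + Md² gives I = 0.0034644 + (2.32)(0.0611)² = 0.012125 kg m².
Thin rod: I_cm = (1/12)ML² = (1/12)(4.37)(0.694)² = 0.1754 kg m²; centre at d = 0.0611 + 0.0611 + 0.347 = 0.4692 m, so I = I_cm + Md² gives I = 0.1754 + (4.37)(0.4692)² = 1.1374 kg m².
Solid disk: I_cm = (1/2)MR² = (1/2)(3.81)(0.114)² = 0.024757 kg m²; centre at d = 0.0611 + 0.0611 + 0.347 + 0.347 + 0.114 = 0.9302 m, so I = I_cm + Md² gives I = 0.024757 + (3.81)(0.9302)² = 3.3214 kg m².
Total I = 0.012125 + 1.1374 + 3.3214 = 4.471 kg m².

4.47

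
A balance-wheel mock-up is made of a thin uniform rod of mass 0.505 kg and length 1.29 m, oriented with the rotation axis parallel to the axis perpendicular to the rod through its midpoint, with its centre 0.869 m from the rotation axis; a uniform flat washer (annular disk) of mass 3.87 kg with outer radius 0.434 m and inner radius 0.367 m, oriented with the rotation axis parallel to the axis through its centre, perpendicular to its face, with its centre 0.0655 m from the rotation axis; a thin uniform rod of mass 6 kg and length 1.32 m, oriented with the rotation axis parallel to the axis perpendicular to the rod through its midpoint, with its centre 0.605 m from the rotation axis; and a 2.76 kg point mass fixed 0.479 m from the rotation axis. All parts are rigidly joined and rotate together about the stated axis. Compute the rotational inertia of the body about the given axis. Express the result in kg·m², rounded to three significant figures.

Thin rod: I_cm = (1/12)ML² = (1/12)(0.505)(1.29)² = 0.070031 kg·m²; centre at d = 0.869 m, so the parallel axis theorem gives I = 0.070031 + (0.505)(0.869)² = 0.45139 kg·m².
Annular disk: I_cm = (1/2)M(R²+r²) = (1/2)(3.87)[(0.434)² + (0.367)²] = 0.62509 kg·m²; centre at d = 0.0655 m, so the parallel axis theorem gives I = 0.62509 + (3.87)(0.0655)² = 0.6417 kg·m².
Thin rod: I_cm = (1/12)ML² = (1/12)(6)(1.32)² = 0.8712 kg·m²; centre at d = 0.605 m, so the parallel axis theorem gives I = 0.8712 + (6)(0.605)² = 3.0673 kg·m².
Point mass: I_cm = 0; centre at d = 0.479 m, so the parallel axis theorem gives I = 0 + (2.76)(0.479)² = 0.63326 kg·m².
Total I = 0.45139 + 0.6417 + 3.0673 + 0.63326 = 4.7937 kg·m².

4.79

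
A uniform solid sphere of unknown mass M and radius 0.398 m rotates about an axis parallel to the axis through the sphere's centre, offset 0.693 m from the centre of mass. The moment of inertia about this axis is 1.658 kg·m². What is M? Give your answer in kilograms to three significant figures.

I = I_cm + Md² = (2/5)MR² + Md² = M·[0.4·(0.398)² + (0.693)²] = M·0.54361.
So M = 1.658 / 0.54361 = 3.05 kg.

3.05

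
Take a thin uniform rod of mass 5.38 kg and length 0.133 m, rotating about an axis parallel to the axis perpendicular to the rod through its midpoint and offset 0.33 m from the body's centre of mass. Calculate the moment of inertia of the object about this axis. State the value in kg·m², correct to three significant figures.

0.594

I_cm = (1/12)ML² = (1/12)(5.38)(0.133)² = 0.0079306 kg·m²; centre at d = 0.33 m, so the parallel axis theorem gives I = 0.0079306 + (5.38)(0.33)² = 0.59381 kg·m².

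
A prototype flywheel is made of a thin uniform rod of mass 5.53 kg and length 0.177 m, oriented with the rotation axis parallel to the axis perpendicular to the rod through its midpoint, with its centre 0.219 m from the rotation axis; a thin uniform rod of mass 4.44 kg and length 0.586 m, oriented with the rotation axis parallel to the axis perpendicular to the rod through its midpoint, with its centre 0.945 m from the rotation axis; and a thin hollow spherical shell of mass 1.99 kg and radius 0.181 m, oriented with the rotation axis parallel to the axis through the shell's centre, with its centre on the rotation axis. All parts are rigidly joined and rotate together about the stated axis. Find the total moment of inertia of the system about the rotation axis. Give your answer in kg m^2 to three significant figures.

Thin rod: I_cm = (1/12)ML² = (1/12)(5.53)(0.177)² = 0.014437 kg m^2; centre at d = 0.219 m, so I = I_cm + Md² gives I = 0.014437 + (5.53)(0.219)² = 0.27966 kg m^2.
Thin rod: I_cm = (1/12)ML² = (1/12)(4.44)(0.586)² = 0.12706 kg m^2; centre at d = 0.945 m, so I = I_cm + Md² gives I = 0.12706 + (4.44)(0.945)² = 4.0921 kg m^2.
Spherical shell: I_cm = (2/3)MR² = (2/3)(1.99)(0.181)² = 0.043463 kg m^2; axis through the centre, so I = 0.043463 kg m^2.
Total I = 0.27966 + 4.0921 + 0.043463 = 4.4152 kg m^2.

4.42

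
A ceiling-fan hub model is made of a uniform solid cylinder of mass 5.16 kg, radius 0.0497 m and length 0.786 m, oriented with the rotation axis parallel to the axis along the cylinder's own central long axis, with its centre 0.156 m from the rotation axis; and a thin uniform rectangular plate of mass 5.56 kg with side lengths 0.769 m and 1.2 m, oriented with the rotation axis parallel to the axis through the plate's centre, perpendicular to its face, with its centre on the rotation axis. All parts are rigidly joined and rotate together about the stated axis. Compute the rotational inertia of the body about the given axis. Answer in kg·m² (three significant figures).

Solid cylinder: I_cm = (1/2)MR² = (1/2)(5.16)(0.0497)² = 0.0063728 kg·m²; centre at d = 0.156 m, so I = I_cm + Md² gives I = 0.0063728 + (5.16)(0.156)² = 0.13195 kg·m².
Rectangular plate: I_cm = (1/12)M(a²+b²) = (1/12)(5.56)[(0.769)² + (1.2)²] = 0.9412 kg·m²; axis through the centre, so I = 0.9412 kg·m².
Total I = 0.13195 + 0.9412 = 1.0731 kg·m².

1.07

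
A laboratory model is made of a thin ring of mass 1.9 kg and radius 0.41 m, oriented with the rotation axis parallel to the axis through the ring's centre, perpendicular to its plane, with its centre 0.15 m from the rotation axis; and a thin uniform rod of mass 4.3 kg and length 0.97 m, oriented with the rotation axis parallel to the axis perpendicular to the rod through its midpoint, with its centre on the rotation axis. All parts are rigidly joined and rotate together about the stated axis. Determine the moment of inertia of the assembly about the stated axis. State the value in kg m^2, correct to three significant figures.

Thin ring: I_cm = MR² = (1.9)(0.41)² = 0.31939 kg m^2; centre at d = 0.15 m, so I = I_cm + Md² gives I = 0.31939 + (1.9)(0.15)² = 0.36214 kg m^2.
Thin rod: I_cm = (1/12)ML² = (1/12)(4.3)(0.97)² = 0.33716 kg m^2; axis through the centre, so I = 0.33716 kg m^2.
Total I = 0.36214 + 0.33716 = 0.6993 kg m^2.

0.699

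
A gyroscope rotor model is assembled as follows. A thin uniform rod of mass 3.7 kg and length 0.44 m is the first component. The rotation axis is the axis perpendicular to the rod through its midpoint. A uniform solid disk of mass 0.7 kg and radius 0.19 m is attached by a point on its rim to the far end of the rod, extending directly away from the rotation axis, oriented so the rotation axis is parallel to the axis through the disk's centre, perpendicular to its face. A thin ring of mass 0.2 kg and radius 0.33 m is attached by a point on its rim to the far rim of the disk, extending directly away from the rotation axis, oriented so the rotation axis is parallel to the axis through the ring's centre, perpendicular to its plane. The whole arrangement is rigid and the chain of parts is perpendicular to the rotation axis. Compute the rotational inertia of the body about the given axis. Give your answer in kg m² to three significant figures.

Thin rod: I_cm = (1/12)ML² = (1/12)(3.7)(0.44)² = 0.059693 kg m²; axis through the centre, so I = 0.059693 kg m².
Solid disk: I_cm = (1/2)MR² = (1/2)(0.7)(0.19)² = 0.012635 kg m²; centre at d = 0.22 + 0.19 = 0.41 m, so the parallel axis theorem gives I = 0.012635 + (0.7)(0.41)² = 0.13031 kg m².
Thin ring: I_cm = MR² = (0.2)(0.33)² = 0.02178 kg m²; centre at d = 0.22 + 0.19 + 0.19 + 0.33 = 0.93 m, so the parallel axis theorem gives I = 0.02178 + (0.2)(0.93)² = 0.19476 kg m².
Total I = 0.059693 + 0.13031 + 0.19476 = 0.38476 kg m².

0.385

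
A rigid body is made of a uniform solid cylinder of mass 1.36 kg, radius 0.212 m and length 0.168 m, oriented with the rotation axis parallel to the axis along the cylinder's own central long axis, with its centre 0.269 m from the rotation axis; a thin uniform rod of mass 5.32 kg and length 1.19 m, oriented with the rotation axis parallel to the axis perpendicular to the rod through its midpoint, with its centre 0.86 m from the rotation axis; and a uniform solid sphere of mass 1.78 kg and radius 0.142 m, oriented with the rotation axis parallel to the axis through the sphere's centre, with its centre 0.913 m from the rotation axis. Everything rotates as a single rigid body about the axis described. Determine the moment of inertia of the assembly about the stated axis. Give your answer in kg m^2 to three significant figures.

6.19

Solid cylinder: I_cm = (1/2)MR² = (1/2)(1.36)(0.212)² = 0.030562 kg m^2; centre at d = 0.269 m, so the parallel axis theorem gives I = 0.030562 + (1.36)(0.269)² = 0.12897 kg m^2.
Thin rod: I_cm = (1/12)ML² = (1/12)(5.32)(1.19)² = 0.6278 kg m^2; centre at d = 0.86 m, so the parallel axis theorem gives I = 0.6278 + (5.32)(0.86)² = 4.5625 kg m^2.
Solid sphere: I_cm = (2/5)MR² = (2/5)(1.78)(0.142)² = 0.014357 kg m^2; centre at d = 0.913 m, so the parallel axis theorem gives I = 0.014357 + (1.78)(0.913)² = 1.4981 kg m^2.
Total I = 0.12897 + 4.5625 + 1.4981 = 6.1896 kg m^2.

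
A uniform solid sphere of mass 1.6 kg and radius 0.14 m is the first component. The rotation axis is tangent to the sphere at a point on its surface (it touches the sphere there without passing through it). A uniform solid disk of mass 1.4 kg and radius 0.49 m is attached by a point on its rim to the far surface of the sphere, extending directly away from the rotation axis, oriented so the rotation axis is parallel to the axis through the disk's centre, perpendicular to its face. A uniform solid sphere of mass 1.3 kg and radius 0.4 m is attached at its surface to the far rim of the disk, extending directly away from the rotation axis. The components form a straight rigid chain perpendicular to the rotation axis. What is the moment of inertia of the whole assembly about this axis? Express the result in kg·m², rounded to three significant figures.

Solid sphere: I_cm = (2/5)MR² = (2/5)(1.6)(0.14)² = 0.012544 kg·m²; centre at d = 0.14 m, so I = I_cm + Md² gives I = 0.012544 + (1.6)(0.14)² = 0.043904 kg·m².
Solid disk: I_cm = (1/2)MR² = (1/2)(1.4)(0.49)² = 0.16807 kg·m²; centre at d = 0.14 + 0.14 + 0.49 = 0.77 m, so I = I_cm + Md² gives I = 0.16807 + (1.4)(0.77)² = 0.99813 kg·m².
Solid sphere: I_cm = (2/5)MR² = (2/5)(1.3)(0.4)² = 0.0832 kg·m²; centre at d = 0.14 + 0.14 + 0.49 + 0.49 + 0.4 = 1.66 m, so I = I_cm + Md² gives I = 0.0832 + (1.3)(1.66)² = 3.6655 kg·m².
Total I = 0.043904 + 0.99813 + 3.6655 = 4.7075 kg·m².

4.71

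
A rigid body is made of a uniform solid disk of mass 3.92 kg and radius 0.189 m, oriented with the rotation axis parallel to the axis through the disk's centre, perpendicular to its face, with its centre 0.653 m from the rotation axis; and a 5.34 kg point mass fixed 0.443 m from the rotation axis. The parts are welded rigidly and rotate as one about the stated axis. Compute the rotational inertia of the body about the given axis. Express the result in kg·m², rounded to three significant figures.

2.79

Solid disk: I_cm = (1/2)MR² = (1/2)(3.92)(0.189)² = 0.070013 kg·m²; centre at d = 0.653 m, so the parallel axis theorem gives I = 0.070013 + (3.92)(0.653)² = 1.7415 kg·m².
Point mass: I_cm = 0; centre at d = 0.443 m, so the parallel axis theorem gives I = 0 + (5.34)(0.443)² = 1.048 kg·m².
Total I = 1.7415 + 1.048 = 2.7895 kg·m².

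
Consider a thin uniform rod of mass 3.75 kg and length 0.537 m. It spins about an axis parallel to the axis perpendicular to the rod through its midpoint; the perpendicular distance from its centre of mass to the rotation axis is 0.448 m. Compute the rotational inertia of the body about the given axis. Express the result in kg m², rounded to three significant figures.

0.843

I_cm = (1/12)ML² = (1/12)(3.75)(0.537)² = 0.090115 kg m²; centre at d = 0.448 m, so the parallel axis theorem gives I = 0.090115 + (3.75)(0.448)² = 0.84276 kg m².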